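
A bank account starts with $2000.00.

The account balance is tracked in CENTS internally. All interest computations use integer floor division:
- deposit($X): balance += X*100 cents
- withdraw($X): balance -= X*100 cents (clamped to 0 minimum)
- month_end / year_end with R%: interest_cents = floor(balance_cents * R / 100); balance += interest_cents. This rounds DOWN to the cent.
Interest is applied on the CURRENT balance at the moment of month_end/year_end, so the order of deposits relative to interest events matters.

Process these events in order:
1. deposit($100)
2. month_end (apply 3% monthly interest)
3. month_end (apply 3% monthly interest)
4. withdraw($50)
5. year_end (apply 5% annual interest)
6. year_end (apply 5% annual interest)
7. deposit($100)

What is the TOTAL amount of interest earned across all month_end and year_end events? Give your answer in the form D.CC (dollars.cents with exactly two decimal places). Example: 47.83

Answer: 351.11

Derivation:
After 1 (deposit($100)): balance=$2100.00 total_interest=$0.00
After 2 (month_end (apply 3% monthly interest)): balance=$2163.00 total_interest=$63.00
After 3 (month_end (apply 3% monthly interest)): balance=$2227.89 total_interest=$127.89
After 4 (withdraw($50)): balance=$2177.89 total_interest=$127.89
After 5 (year_end (apply 5% annual interest)): balance=$2286.78 total_interest=$236.78
After 6 (year_end (apply 5% annual interest)): balance=$2401.11 total_interest=$351.11
After 7 (deposit($100)): balance=$2501.11 total_interest=$351.11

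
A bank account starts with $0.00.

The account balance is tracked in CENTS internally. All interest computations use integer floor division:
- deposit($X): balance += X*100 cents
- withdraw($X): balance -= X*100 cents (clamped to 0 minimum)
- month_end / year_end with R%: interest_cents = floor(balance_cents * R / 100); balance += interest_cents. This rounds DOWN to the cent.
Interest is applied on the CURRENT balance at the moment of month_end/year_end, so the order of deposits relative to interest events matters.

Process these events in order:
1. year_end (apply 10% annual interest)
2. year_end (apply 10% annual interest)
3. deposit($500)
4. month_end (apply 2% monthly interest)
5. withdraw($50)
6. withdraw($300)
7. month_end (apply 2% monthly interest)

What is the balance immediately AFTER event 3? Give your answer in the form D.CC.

After 1 (year_end (apply 10% annual interest)): balance=$0.00 total_interest=$0.00
After 2 (year_end (apply 10% annual interest)): balance=$0.00 total_interest=$0.00
After 3 (deposit($500)): balance=$500.00 total_interest=$0.00

Answer: 500.00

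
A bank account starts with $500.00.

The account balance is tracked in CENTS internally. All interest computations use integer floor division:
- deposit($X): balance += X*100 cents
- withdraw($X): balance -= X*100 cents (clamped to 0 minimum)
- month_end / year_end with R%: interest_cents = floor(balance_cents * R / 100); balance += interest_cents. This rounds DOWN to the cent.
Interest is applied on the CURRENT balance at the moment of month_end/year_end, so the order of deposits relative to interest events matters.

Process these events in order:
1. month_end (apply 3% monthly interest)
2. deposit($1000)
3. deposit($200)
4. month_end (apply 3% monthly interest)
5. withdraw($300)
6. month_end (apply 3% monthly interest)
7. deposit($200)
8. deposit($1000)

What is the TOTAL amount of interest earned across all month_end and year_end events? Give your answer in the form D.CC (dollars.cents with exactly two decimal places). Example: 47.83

Answer: 110.44

Derivation:
After 1 (month_end (apply 3% monthly interest)): balance=$515.00 total_interest=$15.00
After 2 (deposit($1000)): balance=$1515.00 total_interest=$15.00
After 3 (deposit($200)): balance=$1715.00 total_interest=$15.00
After 4 (month_end (apply 3% monthly interest)): balance=$1766.45 total_interest=$66.45
After 5 (withdraw($300)): balance=$1466.45 total_interest=$66.45
After 6 (month_end (apply 3% monthly interest)): balance=$1510.44 total_interest=$110.44
After 7 (deposit($200)): balance=$1710.44 total_interest=$110.44
After 8 (deposit($1000)): balance=$2710.44 total_interest=$110.44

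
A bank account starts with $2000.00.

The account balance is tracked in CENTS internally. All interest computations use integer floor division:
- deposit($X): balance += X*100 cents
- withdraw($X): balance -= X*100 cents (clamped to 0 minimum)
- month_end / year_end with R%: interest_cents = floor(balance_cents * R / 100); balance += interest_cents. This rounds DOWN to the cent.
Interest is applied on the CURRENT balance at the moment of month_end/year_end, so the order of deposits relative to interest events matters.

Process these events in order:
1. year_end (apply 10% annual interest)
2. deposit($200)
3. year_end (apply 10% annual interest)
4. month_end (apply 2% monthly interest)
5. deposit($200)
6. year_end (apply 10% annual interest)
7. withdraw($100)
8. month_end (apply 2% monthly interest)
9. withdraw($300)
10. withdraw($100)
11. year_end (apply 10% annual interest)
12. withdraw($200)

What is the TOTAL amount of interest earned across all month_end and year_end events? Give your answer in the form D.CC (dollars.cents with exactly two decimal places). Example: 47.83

After 1 (year_end (apply 10% annual interest)): balance=$2200.00 total_interest=$200.00
After 2 (deposit($200)): balance=$2400.00 total_interest=$200.00
After 3 (year_end (apply 10% annual interest)): balance=$2640.00 total_interest=$440.00
After 4 (month_end (apply 2% monthly interest)): balance=$2692.80 total_interest=$492.80
After 5 (deposit($200)): balance=$2892.80 total_interest=$492.80
After 6 (year_end (apply 10% annual interest)): balance=$3182.08 total_interest=$782.08
After 7 (withdraw($100)): balance=$3082.08 total_interest=$782.08
After 8 (month_end (apply 2% monthly interest)): balance=$3143.72 total_interest=$843.72
After 9 (withdraw($300)): balance=$2843.72 total_interest=$843.72
After 10 (withdraw($100)): balance=$2743.72 total_interest=$843.72
After 11 (year_end (apply 10% annual interest)): balance=$3018.09 total_interest=$1118.09
After 12 (withdraw($200)): balance=$2818.09 total_interest=$1118.09

Answer: 1118.09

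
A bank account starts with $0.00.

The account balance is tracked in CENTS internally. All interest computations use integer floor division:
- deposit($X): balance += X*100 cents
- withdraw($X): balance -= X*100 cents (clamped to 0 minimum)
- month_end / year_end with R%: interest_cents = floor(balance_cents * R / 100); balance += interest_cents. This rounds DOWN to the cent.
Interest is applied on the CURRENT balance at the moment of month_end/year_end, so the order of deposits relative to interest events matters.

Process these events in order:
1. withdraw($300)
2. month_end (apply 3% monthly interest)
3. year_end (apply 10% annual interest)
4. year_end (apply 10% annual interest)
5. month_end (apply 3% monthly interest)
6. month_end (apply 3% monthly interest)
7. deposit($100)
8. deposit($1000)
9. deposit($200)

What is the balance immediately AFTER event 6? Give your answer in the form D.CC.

Answer: 0.00

Derivation:
After 1 (withdraw($300)): balance=$0.00 total_interest=$0.00
After 2 (month_end (apply 3% monthly interest)): balance=$0.00 total_interest=$0.00
After 3 (year_end (apply 10% annual interest)): balance=$0.00 total_interest=$0.00
After 4 (year_end (apply 10% annual interest)): balance=$0.00 total_interest=$0.00
After 5 (month_end (apply 3% monthly interest)): balance=$0.00 total_interest=$0.00
After 6 (month_end (apply 3% monthly interest)): balance=$0.00 total_interest=$0.00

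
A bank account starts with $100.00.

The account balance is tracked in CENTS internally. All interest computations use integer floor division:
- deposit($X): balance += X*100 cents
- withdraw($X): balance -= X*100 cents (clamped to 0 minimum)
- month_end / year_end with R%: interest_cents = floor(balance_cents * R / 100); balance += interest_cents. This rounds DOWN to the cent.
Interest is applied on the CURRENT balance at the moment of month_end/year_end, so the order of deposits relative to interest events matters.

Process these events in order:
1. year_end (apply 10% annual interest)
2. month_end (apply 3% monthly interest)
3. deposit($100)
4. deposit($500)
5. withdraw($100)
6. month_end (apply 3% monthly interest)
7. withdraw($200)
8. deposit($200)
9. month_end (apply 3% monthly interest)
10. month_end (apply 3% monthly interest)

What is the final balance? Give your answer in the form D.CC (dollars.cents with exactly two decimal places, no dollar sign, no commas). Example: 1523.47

Answer: 670.15

Derivation:
After 1 (year_end (apply 10% annual interest)): balance=$110.00 total_interest=$10.00
After 2 (month_end (apply 3% monthly interest)): balance=$113.30 total_interest=$13.30
After 3 (deposit($100)): balance=$213.30 total_interest=$13.30
After 4 (deposit($500)): balance=$713.30 total_interest=$13.30
After 5 (withdraw($100)): balance=$613.30 total_interest=$13.30
After 6 (month_end (apply 3% monthly interest)): balance=$631.69 total_interest=$31.69
After 7 (withdraw($200)): balance=$431.69 total_interest=$31.69
After 8 (deposit($200)): balance=$631.69 total_interest=$31.69
After 9 (month_end (apply 3% monthly interest)): balance=$650.64 total_interest=$50.64
After 10 (month_end (apply 3% monthly interest)): balance=$670.15 total_interest=$70.15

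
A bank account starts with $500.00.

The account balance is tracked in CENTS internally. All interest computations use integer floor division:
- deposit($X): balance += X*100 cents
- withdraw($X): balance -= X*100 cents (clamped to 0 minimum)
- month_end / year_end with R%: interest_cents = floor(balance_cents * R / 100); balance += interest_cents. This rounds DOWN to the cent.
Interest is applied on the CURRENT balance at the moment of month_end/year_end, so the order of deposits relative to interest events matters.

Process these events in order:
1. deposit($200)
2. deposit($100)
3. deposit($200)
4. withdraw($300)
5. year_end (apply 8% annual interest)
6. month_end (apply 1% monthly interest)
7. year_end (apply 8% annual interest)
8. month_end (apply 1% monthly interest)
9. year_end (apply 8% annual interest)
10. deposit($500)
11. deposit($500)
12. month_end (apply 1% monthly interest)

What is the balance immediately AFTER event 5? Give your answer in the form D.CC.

Answer: 756.00

Derivation:
After 1 (deposit($200)): balance=$700.00 total_interest=$0.00
After 2 (deposit($100)): balance=$800.00 total_interest=$0.00
After 3 (deposit($200)): balance=$1000.00 total_interest=$0.00
After 4 (withdraw($300)): balance=$700.00 total_interest=$0.00
After 5 (year_end (apply 8% annual interest)): balance=$756.00 total_interest=$56.00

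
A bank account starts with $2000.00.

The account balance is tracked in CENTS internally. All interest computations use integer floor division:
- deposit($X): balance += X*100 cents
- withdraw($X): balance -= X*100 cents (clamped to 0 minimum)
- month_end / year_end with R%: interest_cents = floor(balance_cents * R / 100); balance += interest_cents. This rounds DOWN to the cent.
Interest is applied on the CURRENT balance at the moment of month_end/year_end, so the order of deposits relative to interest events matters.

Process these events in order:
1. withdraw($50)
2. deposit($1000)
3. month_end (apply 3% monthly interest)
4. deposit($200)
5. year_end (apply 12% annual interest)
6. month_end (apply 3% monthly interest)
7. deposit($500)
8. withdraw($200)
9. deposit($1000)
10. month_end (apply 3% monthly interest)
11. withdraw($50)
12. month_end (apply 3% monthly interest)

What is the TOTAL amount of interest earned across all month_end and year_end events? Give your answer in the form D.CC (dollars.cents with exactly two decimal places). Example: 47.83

Answer: 891.11

Derivation:
After 1 (withdraw($50)): balance=$1950.00 total_interest=$0.00
After 2 (deposit($1000)): balance=$2950.00 total_interest=$0.00
After 3 (month_end (apply 3% monthly interest)): balance=$3038.50 total_interest=$88.50
After 4 (deposit($200)): balance=$3238.50 total_interest=$88.50
After 5 (year_end (apply 12% annual interest)): balance=$3627.12 total_interest=$477.12
After 6 (month_end (apply 3% monthly interest)): balance=$3735.93 total_interest=$585.93
After 7 (deposit($500)): balance=$4235.93 total_interest=$585.93
After 8 (withdraw($200)): balance=$4035.93 total_interest=$585.93
After 9 (deposit($1000)): balance=$5035.93 total_interest=$585.93
After 10 (month_end (apply 3% monthly interest)): balance=$5187.00 total_interest=$737.00
After 11 (withdraw($50)): balance=$5137.00 total_interest=$737.00
After 12 (month_end (apply 3% monthly interest)): balance=$5291.11 total_interest=$891.11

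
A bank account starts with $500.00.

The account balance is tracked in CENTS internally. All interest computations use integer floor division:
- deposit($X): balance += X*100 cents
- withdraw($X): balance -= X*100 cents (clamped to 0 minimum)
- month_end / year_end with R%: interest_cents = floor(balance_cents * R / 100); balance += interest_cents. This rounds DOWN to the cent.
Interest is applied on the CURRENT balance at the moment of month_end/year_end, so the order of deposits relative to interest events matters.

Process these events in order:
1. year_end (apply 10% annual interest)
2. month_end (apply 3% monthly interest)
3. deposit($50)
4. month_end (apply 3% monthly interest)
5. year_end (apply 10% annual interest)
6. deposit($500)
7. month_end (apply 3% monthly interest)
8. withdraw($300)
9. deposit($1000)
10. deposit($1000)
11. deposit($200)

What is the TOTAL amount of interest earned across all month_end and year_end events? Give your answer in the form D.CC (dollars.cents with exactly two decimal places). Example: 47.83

Answer: 184.43

Derivation:
After 1 (year_end (apply 10% annual interest)): balance=$550.00 total_interest=$50.00
After 2 (month_end (apply 3% monthly interest)): balance=$566.50 total_interest=$66.50
After 3 (deposit($50)): balance=$616.50 total_interest=$66.50
After 4 (month_end (apply 3% monthly interest)): balance=$634.99 total_interest=$84.99
After 5 (year_end (apply 10% annual interest)): balance=$698.48 total_interest=$148.48
After 6 (deposit($500)): balance=$1198.48 total_interest=$148.48
After 7 (month_end (apply 3% monthly interest)): balance=$1234.43 total_interest=$184.43
After 8 (withdraw($300)): balance=$934.43 total_interest=$184.43
After 9 (deposit($1000)): balance=$1934.43 total_interest=$184.43
After 10 (deposit($1000)): balance=$2934.43 total_interest=$184.43
After 11 (deposit($200)): balance=$3134.43 total_interest=$184.43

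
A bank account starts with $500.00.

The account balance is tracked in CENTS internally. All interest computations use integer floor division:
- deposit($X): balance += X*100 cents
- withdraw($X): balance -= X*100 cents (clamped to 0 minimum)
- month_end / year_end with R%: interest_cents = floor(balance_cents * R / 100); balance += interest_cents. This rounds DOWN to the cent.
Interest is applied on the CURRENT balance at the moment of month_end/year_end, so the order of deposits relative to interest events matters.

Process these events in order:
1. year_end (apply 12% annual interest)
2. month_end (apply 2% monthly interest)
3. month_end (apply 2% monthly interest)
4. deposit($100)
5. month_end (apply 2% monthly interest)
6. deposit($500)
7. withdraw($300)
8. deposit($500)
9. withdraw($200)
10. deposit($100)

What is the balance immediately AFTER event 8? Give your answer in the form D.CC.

After 1 (year_end (apply 12% annual interest)): balance=$560.00 total_interest=$60.00
After 2 (month_end (apply 2% monthly interest)): balance=$571.20 total_interest=$71.20
After 3 (month_end (apply 2% monthly interest)): balance=$582.62 total_interest=$82.62
After 4 (deposit($100)): balance=$682.62 total_interest=$82.62
After 5 (month_end (apply 2% monthly interest)): balance=$696.27 total_interest=$96.27
After 6 (deposit($500)): balance=$1196.27 total_interest=$96.27
After 7 (withdraw($300)): balance=$896.27 total_interest=$96.27
After 8 (deposit($500)): balance=$1396.27 total_interest=$96.27

Answer: 1396.27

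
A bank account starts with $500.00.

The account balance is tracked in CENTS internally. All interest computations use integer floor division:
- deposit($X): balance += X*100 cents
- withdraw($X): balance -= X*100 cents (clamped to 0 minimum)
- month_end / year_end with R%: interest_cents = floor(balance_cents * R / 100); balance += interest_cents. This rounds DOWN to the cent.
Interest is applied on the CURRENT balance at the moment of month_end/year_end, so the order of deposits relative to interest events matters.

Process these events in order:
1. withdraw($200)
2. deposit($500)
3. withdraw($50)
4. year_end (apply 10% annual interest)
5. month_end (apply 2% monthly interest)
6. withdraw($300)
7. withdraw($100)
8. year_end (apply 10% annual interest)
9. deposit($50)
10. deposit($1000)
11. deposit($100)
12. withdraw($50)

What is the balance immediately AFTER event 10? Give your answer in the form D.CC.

After 1 (withdraw($200)): balance=$300.00 total_interest=$0.00
After 2 (deposit($500)): balance=$800.00 total_interest=$0.00
After 3 (withdraw($50)): balance=$750.00 total_interest=$0.00
After 4 (year_end (apply 10% annual interest)): balance=$825.00 total_interest=$75.00
After 5 (month_end (apply 2% monthly interest)): balance=$841.50 total_interest=$91.50
After 6 (withdraw($300)): balance=$541.50 total_interest=$91.50
After 7 (withdraw($100)): balance=$441.50 total_interest=$91.50
After 8 (year_end (apply 10% annual interest)): balance=$485.65 total_interest=$135.65
After 9 (deposit($50)): balance=$535.65 total_interest=$135.65
After 10 (deposit($1000)): balance=$1535.65 total_interest=$135.65

Answer: 1535.65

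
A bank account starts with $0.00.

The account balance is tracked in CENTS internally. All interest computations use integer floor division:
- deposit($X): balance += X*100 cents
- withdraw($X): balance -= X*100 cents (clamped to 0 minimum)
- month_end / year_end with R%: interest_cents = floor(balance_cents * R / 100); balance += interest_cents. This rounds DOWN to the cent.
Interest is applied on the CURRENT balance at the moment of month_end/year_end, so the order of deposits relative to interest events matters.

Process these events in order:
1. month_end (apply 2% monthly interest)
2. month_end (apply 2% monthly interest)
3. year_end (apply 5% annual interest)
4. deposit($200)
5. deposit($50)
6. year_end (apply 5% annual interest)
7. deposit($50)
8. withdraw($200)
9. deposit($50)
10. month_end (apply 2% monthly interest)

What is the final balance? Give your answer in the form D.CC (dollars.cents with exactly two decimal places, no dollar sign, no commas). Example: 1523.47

Answer: 165.75

Derivation:
After 1 (month_end (apply 2% monthly interest)): balance=$0.00 total_interest=$0.00
After 2 (month_end (apply 2% monthly interest)): balance=$0.00 total_interest=$0.00
After 3 (year_end (apply 5% annual interest)): balance=$0.00 total_interest=$0.00
After 4 (deposit($200)): balance=$200.00 total_interest=$0.00
After 5 (deposit($50)): balance=$250.00 total_interest=$0.00
After 6 (year_end (apply 5% annual interest)): balance=$262.50 total_interest=$12.50
After 7 (deposit($50)): balance=$312.50 total_interest=$12.50
After 8 (withdraw($200)): balance=$112.50 total_interest=$12.50
After 9 (deposit($50)): balance=$162.50 total_interest=$12.50
After 10 (month_end (apply 2% monthly interest)): balance=$165.75 total_interest=$15.75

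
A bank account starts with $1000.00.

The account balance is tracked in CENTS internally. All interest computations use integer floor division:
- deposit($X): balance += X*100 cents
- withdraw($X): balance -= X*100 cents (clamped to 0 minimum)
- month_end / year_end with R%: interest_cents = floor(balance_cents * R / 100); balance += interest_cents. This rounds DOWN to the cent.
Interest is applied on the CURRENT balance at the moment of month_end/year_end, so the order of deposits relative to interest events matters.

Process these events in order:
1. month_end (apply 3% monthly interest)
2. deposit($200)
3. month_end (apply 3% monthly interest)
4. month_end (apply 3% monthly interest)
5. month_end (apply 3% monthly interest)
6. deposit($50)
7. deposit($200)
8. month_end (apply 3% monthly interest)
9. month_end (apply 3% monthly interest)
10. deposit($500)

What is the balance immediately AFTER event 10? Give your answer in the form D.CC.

After 1 (month_end (apply 3% monthly interest)): balance=$1030.00 total_interest=$30.00
After 2 (deposit($200)): balance=$1230.00 total_interest=$30.00
After 3 (month_end (apply 3% monthly interest)): balance=$1266.90 total_interest=$66.90
After 4 (month_end (apply 3% monthly interest)): balance=$1304.90 total_interest=$104.90
After 5 (month_end (apply 3% monthly interest)): balance=$1344.04 total_interest=$144.04
After 6 (deposit($50)): balance=$1394.04 total_interest=$144.04
After 7 (deposit($200)): balance=$1594.04 total_interest=$144.04
After 8 (month_end (apply 3% monthly interest)): balance=$1641.86 total_interest=$191.86
After 9 (month_end (apply 3% monthly interest)): balance=$1691.11 total_interest=$241.11
After 10 (deposit($500)): balance=$2191.11 total_interest=$241.11

Answer: 2191.11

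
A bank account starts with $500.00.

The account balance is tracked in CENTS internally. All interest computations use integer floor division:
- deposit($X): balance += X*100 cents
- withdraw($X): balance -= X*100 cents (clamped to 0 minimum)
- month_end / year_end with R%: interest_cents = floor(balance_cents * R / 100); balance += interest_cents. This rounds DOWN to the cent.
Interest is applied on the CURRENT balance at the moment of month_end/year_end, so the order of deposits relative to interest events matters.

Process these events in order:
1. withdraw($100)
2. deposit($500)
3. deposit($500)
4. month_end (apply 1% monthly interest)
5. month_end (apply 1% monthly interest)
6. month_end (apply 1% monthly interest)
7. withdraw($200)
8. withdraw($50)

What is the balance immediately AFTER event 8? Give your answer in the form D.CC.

Answer: 1192.42

Derivation:
After 1 (withdraw($100)): balance=$400.00 total_interest=$0.00
After 2 (deposit($500)): balance=$900.00 total_interest=$0.00
After 3 (deposit($500)): balance=$1400.00 total_interest=$0.00
After 4 (month_end (apply 1% monthly interest)): balance=$1414.00 total_interest=$14.00
After 5 (month_end (apply 1% monthly interest)): balance=$1428.14 total_interest=$28.14
After 6 (month_end (apply 1% monthly interest)): balance=$1442.42 total_interest=$42.42
After 7 (withdraw($200)): balance=$1242.42 total_interest=$42.42
After 8 (withdraw($50)): balance=$1192.42 total_interest=$42.42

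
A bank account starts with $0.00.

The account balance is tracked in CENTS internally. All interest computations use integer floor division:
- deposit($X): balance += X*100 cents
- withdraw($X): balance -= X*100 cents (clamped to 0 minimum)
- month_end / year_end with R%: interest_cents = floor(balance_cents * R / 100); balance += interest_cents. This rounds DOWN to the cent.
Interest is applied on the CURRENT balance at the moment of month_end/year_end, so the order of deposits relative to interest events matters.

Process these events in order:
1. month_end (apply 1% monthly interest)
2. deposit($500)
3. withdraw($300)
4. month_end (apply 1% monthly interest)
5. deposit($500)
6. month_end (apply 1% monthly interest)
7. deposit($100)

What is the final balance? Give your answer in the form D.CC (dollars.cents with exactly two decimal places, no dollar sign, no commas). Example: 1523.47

After 1 (month_end (apply 1% monthly interest)): balance=$0.00 total_interest=$0.00
After 2 (deposit($500)): balance=$500.00 total_interest=$0.00
After 3 (withdraw($300)): balance=$200.00 total_interest=$0.00
After 4 (month_end (apply 1% monthly interest)): balance=$202.00 total_interest=$2.00
After 5 (deposit($500)): balance=$702.00 total_interest=$2.00
After 6 (month_end (apply 1% monthly interest)): balance=$709.02 total_interest=$9.02
After 7 (deposit($100)): balance=$809.02 total_interest=$9.02

Answer: 809.02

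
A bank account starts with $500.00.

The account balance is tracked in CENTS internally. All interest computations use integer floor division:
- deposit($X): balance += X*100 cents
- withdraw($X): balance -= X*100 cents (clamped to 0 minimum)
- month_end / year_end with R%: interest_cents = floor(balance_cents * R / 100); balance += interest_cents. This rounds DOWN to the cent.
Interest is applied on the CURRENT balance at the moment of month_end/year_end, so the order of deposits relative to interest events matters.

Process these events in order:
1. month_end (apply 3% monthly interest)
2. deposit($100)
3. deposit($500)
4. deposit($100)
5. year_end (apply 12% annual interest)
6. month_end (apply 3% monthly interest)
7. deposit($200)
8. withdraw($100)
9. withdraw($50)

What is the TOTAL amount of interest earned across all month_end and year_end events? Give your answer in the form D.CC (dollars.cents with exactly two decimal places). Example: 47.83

Answer: 201.62

Derivation:
After 1 (month_end (apply 3% monthly interest)): balance=$515.00 total_interest=$15.00
After 2 (deposit($100)): balance=$615.00 total_interest=$15.00
After 3 (deposit($500)): balance=$1115.00 total_interest=$15.00
After 4 (deposit($100)): balance=$1215.00 total_interest=$15.00
After 5 (year_end (apply 12% annual interest)): balance=$1360.80 total_interest=$160.80
After 6 (month_end (apply 3% monthly interest)): balance=$1401.62 total_interest=$201.62
After 7 (deposit($200)): balance=$1601.62 total_interest=$201.62
After 8 (withdraw($100)): balance=$1501.62 total_interest=$201.62
After 9 (withdraw($50)): balance=$1451.62 total_interest=$201.62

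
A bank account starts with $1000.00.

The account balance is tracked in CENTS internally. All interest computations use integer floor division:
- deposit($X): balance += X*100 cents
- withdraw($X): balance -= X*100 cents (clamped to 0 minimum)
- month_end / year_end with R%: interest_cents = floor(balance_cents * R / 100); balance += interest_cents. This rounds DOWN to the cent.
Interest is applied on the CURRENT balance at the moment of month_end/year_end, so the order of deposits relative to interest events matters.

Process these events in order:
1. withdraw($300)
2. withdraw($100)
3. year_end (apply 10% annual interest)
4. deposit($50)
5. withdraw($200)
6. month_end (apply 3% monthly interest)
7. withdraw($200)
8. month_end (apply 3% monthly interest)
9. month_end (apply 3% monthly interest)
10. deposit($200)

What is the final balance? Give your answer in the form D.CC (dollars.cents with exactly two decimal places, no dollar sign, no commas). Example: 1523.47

Answer: 545.10

Derivation:
After 1 (withdraw($300)): balance=$700.00 total_interest=$0.00
After 2 (withdraw($100)): balance=$600.00 total_interest=$0.00
After 3 (year_end (apply 10% annual interest)): balance=$660.00 total_interest=$60.00
After 4 (deposit($50)): balance=$710.00 total_interest=$60.00
After 5 (withdraw($200)): balance=$510.00 total_interest=$60.00
After 6 (month_end (apply 3% monthly interest)): balance=$525.30 total_interest=$75.30
After 7 (withdraw($200)): balance=$325.30 total_interest=$75.30
After 8 (month_end (apply 3% monthly interest)): balance=$335.05 total_interest=$85.05
After 9 (month_end (apply 3% monthly interest)): balance=$345.10 total_interest=$95.10
After 10 (deposit($200)): balance=$545.10 total_interest=$95.10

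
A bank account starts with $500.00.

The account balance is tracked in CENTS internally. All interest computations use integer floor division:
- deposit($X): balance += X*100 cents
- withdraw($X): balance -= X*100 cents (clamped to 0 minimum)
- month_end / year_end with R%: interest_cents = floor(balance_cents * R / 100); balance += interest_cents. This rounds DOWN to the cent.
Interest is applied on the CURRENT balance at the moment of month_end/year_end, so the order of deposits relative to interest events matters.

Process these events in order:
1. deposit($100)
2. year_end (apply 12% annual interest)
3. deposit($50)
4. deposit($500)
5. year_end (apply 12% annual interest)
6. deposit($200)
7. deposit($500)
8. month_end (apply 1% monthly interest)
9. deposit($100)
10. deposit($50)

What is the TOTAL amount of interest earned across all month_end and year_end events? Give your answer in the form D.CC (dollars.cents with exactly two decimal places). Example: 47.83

Answer: 239.32

Derivation:
After 1 (deposit($100)): balance=$600.00 total_interest=$0.00
After 2 (year_end (apply 12% annual interest)): balance=$672.00 total_interest=$72.00
After 3 (deposit($50)): balance=$722.00 total_interest=$72.00
After 4 (deposit($500)): balance=$1222.00 total_interest=$72.00
After 5 (year_end (apply 12% annual interest)): balance=$1368.64 total_interest=$218.64
After 6 (deposit($200)): balance=$1568.64 total_interest=$218.64
After 7 (deposit($500)): balance=$2068.64 total_interest=$218.64
After 8 (month_end (apply 1% monthly interest)): balance=$2089.32 total_interest=$239.32
After 9 (deposit($100)): balance=$2189.32 total_interest=$239.32
After 10 (deposit($50)): balance=$2239.32 total_interest=$239.32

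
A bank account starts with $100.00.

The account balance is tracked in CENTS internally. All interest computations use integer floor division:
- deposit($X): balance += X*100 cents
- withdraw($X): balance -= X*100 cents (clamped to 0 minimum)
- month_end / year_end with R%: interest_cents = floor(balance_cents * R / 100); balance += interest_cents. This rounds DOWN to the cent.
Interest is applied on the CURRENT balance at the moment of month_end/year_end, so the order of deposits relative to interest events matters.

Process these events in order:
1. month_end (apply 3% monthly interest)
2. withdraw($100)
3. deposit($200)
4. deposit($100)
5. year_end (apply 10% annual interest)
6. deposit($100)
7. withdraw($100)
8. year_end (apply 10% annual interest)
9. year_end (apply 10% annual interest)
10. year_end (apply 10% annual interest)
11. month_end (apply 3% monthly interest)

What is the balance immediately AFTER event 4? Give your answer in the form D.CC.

Answer: 303.00

Derivation:
After 1 (month_end (apply 3% monthly interest)): balance=$103.00 total_interest=$3.00
After 2 (withdraw($100)): balance=$3.00 total_interest=$3.00
After 3 (deposit($200)): balance=$203.00 total_interest=$3.00
After 4 (deposit($100)): balance=$303.00 total_interest=$3.00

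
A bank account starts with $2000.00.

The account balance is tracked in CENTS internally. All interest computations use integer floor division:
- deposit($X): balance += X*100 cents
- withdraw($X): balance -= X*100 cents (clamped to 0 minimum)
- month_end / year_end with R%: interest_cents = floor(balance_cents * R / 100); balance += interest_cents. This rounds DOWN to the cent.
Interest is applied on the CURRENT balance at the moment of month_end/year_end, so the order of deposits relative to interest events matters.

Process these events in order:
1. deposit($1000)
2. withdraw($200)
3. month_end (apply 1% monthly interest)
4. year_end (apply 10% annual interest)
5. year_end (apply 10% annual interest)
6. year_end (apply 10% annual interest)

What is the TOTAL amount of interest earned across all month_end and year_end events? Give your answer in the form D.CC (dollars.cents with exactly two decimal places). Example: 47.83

Answer: 964.06

Derivation:
After 1 (deposit($1000)): balance=$3000.00 total_interest=$0.00
After 2 (withdraw($200)): balance=$2800.00 total_interest=$0.00
After 3 (month_end (apply 1% monthly interest)): balance=$2828.00 total_interest=$28.00
After 4 (year_end (apply 10% annual interest)): balance=$3110.80 total_interest=$310.80
After 5 (year_end (apply 10% annual interest)): balance=$3421.88 total_interest=$621.88
After 6 (year_end (apply 10% annual interest)): balance=$3764.06 total_interest=$964.06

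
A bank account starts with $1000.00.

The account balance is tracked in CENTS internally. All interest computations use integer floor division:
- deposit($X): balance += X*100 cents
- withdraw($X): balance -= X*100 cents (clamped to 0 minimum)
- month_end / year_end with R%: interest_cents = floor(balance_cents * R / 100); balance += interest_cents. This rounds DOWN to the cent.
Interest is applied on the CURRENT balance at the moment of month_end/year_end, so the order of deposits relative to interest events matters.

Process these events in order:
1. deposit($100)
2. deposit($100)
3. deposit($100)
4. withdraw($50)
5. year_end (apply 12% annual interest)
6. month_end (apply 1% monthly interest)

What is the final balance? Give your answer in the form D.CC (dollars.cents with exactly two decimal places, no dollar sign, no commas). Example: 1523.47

After 1 (deposit($100)): balance=$1100.00 total_interest=$0.00
After 2 (deposit($100)): balance=$1200.00 total_interest=$0.00
After 3 (deposit($100)): balance=$1300.00 total_interest=$0.00
After 4 (withdraw($50)): balance=$1250.00 total_interest=$0.00
After 5 (year_end (apply 12% annual interest)): balance=$1400.00 total_interest=$150.00
After 6 (month_end (apply 1% monthly interest)): balance=$1414.00 total_interest=$164.00

Answer: 1414.00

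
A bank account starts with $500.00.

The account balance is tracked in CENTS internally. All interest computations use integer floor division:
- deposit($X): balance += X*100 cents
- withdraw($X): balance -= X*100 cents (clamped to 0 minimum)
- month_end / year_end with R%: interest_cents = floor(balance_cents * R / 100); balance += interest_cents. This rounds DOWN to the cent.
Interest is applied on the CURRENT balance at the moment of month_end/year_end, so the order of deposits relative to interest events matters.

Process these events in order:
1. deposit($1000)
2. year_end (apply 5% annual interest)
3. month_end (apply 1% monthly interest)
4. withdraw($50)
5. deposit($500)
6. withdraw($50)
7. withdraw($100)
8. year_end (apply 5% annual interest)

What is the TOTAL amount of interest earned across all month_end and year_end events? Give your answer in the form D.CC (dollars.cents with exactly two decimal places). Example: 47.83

After 1 (deposit($1000)): balance=$1500.00 total_interest=$0.00
After 2 (year_end (apply 5% annual interest)): balance=$1575.00 total_interest=$75.00
After 3 (month_end (apply 1% monthly interest)): balance=$1590.75 total_interest=$90.75
After 4 (withdraw($50)): balance=$1540.75 total_interest=$90.75
After 5 (deposit($500)): balance=$2040.75 total_interest=$90.75
After 6 (withdraw($50)): balance=$1990.75 total_interest=$90.75
After 7 (withdraw($100)): balance=$1890.75 total_interest=$90.75
After 8 (year_end (apply 5% annual interest)): balance=$1985.28 total_interest=$185.28

Answer: 185.28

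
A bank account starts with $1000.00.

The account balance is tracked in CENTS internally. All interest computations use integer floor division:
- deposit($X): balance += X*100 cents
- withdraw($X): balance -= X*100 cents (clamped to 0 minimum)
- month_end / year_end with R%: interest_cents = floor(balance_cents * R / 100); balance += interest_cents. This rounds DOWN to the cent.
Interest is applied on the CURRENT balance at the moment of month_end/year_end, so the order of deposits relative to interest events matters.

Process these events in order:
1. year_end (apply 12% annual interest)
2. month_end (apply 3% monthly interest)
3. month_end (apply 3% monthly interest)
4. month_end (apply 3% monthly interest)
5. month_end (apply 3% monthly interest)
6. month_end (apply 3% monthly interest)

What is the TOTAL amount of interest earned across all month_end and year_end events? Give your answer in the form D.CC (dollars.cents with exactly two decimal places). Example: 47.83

Answer: 298.36

Derivation:
After 1 (year_end (apply 12% annual interest)): balance=$1120.00 total_interest=$120.00
After 2 (month_end (apply 3% monthly interest)): balance=$1153.60 total_interest=$153.60
After 3 (month_end (apply 3% monthly interest)): balance=$1188.20 total_interest=$188.20
After 4 (month_end (apply 3% monthly interest)): balance=$1223.84 total_interest=$223.84
After 5 (month_end (apply 3% monthly interest)): balance=$1260.55 total_interest=$260.55
After 6 (month_end (apply 3% monthly interest)): balance=$1298.36 total_interest=$298.36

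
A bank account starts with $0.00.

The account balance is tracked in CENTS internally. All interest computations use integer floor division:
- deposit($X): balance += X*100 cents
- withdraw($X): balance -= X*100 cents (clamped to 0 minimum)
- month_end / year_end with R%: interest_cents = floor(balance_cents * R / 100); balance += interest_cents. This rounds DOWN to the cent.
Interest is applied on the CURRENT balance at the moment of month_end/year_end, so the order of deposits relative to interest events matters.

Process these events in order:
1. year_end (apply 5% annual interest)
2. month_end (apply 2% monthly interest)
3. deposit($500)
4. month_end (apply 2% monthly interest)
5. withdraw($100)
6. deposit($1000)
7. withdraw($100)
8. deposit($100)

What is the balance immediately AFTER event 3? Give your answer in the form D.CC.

Answer: 500.00

Derivation:
After 1 (year_end (apply 5% annual interest)): balance=$0.00 total_interest=$0.00
After 2 (month_end (apply 2% monthly interest)): balance=$0.00 total_interest=$0.00
After 3 (deposit($500)): balance=$500.00 total_interest=$0.00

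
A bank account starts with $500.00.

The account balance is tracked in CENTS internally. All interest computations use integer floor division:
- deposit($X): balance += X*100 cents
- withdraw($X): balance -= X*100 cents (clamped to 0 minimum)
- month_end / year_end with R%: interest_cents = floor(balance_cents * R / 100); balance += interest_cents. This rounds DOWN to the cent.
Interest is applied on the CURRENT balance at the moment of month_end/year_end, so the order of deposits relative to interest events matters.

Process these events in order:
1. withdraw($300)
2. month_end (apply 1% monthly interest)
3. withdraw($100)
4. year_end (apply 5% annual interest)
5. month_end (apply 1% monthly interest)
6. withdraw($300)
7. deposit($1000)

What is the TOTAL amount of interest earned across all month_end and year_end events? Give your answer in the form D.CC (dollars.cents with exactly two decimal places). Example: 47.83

After 1 (withdraw($300)): balance=$200.00 total_interest=$0.00
After 2 (month_end (apply 1% monthly interest)): balance=$202.00 total_interest=$2.00
After 3 (withdraw($100)): balance=$102.00 total_interest=$2.00
After 4 (year_end (apply 5% annual interest)): balance=$107.10 total_interest=$7.10
After 5 (month_end (apply 1% monthly interest)): balance=$108.17 total_interest=$8.17
After 6 (withdraw($300)): balance=$0.00 total_interest=$8.17
After 7 (deposit($1000)): balance=$1000.00 total_interest=$8.17

Answer: 8.17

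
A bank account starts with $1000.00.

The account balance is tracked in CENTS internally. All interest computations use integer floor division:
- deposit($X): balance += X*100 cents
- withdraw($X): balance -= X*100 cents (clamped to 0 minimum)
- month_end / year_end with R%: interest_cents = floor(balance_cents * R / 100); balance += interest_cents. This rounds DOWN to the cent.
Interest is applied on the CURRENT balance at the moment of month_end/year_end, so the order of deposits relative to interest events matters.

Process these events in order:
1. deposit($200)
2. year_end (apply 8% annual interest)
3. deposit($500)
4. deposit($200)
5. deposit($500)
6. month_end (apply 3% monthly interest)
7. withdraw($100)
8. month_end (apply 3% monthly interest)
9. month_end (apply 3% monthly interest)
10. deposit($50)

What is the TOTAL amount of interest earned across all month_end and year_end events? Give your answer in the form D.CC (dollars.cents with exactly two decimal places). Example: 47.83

Answer: 321.35

Derivation:
After 1 (deposit($200)): balance=$1200.00 total_interest=$0.00
After 2 (year_end (apply 8% annual interest)): balance=$1296.00 total_interest=$96.00
After 3 (deposit($500)): balance=$1796.00 total_interest=$96.00
After 4 (deposit($200)): balance=$1996.00 total_interest=$96.00
After 5 (deposit($500)): balance=$2496.00 total_interest=$96.00
After 6 (month_end (apply 3% monthly interest)): balance=$2570.88 total_interest=$170.88
After 7 (withdraw($100)): balance=$2470.88 total_interest=$170.88
After 8 (month_end (apply 3% monthly interest)): balance=$2545.00 total_interest=$245.00
After 9 (month_end (apply 3% monthly interest)): balance=$2621.35 total_interest=$321.35
After 10 (deposit($50)): balance=$2671.35 total_interest=$321.35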